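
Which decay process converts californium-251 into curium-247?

alpha decay

ΔA = 247 − 251 = -4; ΔZ = 96 − 98 = -2.
A drops by 4 and Z drops by 2 — the signature of alpha emission.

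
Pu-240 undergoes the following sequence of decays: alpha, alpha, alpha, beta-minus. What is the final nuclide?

Start: (A, Z) = (240, 94).
After α: (236, 92).
After α: (232, 90).
After α: (228, 88).
After β⁻: (228, 89).
Z = 89 is actinium.

Ac-228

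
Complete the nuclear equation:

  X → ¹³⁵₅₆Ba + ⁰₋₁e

Cs-135

Conserve mass number: A = 135 + 0, so A = 135.
Conserve atomic number: Z = 56 − 1, so Z = 55.
Z = 55 is caesium, so the species is ¹³⁵₅₅Cs.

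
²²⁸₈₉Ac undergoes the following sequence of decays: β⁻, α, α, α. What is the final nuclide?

Po-216

Start: (A, Z) = (228, 89).
After β⁻: (228, 90).
After α: (224, 88).
After α: (220, 86).
After α: (216, 84).
Z = 84 is polonium.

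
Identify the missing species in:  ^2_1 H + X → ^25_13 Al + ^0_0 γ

Mg-23

Conserve mass number: 2 + A = 25 + 0, so A = 23.
Conserve atomic number: 1 + Z = 13 + 0, so Z = 12.
Z = 12 is magnesium, so the species is ^23_12 Mg.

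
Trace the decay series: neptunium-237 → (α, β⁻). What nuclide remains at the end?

Start: (A, Z) = (237, 93).
After α: (233, 91).
After β⁻: (233, 92).
Z = 92 is uranium.

U-233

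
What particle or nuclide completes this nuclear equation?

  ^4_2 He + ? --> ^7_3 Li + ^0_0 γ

triton

Conserve mass number: 4 + A = 7 + 0, so A = 3.
Conserve atomic number: 2 + Z = 3 + 0, so Z = 1.
A = 3 and Z = 1 is ^3_1 H — a triton.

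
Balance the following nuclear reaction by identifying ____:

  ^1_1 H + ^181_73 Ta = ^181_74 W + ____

neutron

Conserve mass number: 1 + 181 = 181 + A, so A = 1.
Conserve atomic number: 1 + 73 = 74 + Z, so Z = 0.
A = 1 and Z = 0 is ^1_0 n — a neutron.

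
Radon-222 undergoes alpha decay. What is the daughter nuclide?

Po-218

Alpha decay: mass number changes by -4, atomic number by -2.
A: 222 − 4 = 218; Z: 86 − 2 = 84.
Z = 84 is polonium, so the daughter is polonium-218.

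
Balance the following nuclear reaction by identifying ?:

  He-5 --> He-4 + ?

Conserve mass number: 5 = 4 + A, so A = 1.
Conserve atomic number: 2 = 2 + Z, so Z = 0.
A = 1 and Z = 0 is n — a neutron.

neutron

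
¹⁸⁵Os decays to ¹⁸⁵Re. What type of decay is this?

beta-plus decay or electron capture

ΔA = 185 − 185 = 0; ΔZ = 75 − 76 = -1.
A is unchanged and Z drops by 1 — a proton has become a neutron (β⁺ emission or electron capture).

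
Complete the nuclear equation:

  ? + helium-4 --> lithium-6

Conserve mass number: A + 4 = 6, so A = 2.
Conserve atomic number: Z + 2 = 3, so Z = 1.
A = 2 and Z = 1 is hydrogen-2 — a deuteron.

deuteron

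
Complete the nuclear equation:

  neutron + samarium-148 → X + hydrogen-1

Conserve mass number: 1 + 148 = A + 1, so A = 148.
Conserve atomic number: 0 + 62 = Z + 1, so Z = 61.
Z = 61 is promethium, so the species is promethium-148.

Pm-148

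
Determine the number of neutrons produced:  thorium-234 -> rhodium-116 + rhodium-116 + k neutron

2

Conserve mass number: 234 = 116 + 116 + k, so k = 234 − 232 = 2.
Check atomic number: 90 = 45 + 45 + 0 = 90. ✓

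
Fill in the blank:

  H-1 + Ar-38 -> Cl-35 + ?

alpha particle

Conserve mass number: 1 + 38 = 35 + A, so A = 4.
Conserve atomic number: 1 + 18 = 17 + Z, so Z = 2.
A = 4 and Z = 2 is He-4 — an alpha particle.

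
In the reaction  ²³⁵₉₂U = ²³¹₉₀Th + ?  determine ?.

alpha particle

Conserve mass number: 235 = 231 + A, so A = 4.
Conserve atomic number: 92 = 90 + Z, so Z = 2.
A = 4 and Z = 2 is ⁴₂He — an alpha particle.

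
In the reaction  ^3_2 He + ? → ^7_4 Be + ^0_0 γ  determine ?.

alpha particle

Conserve mass number: 3 + A = 7 + 0, so A = 4.
Conserve atomic number: 2 + Z = 4 + 0, so Z = 2.
A = 4 and Z = 2 is ^4_2 He — an alpha particle.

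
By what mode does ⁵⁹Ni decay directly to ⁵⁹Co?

ΔA = 59 − 59 = 0; ΔZ = 27 − 28 = -1.
A is unchanged and Z drops by 1 — a proton has become a neutron (β⁺ emission or electron capture).

beta-plus decay or electron capture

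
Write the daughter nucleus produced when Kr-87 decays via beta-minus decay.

Beta-minus decay: mass number changes by +0, atomic number by +1.
A: 87 = 87; Z: 36 + 1 = 37.
Z = 37 is rubidium, so the daughter is Rb-87.

Rb-87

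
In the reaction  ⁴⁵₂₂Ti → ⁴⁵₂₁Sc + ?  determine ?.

positron

Conserve mass number: 45 = 45 + A, so A = 0.
Conserve atomic number: 22 = 21 + Z, so Z = 1.
A = 0 and Z = 1 is ⁰₁e — a positron.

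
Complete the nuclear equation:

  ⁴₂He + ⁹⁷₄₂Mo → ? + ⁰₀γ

Conserve mass number: 4 + 97 = A + 0, so A = 101.
Conserve atomic number: 2 + 42 = Z + 0, so Z = 44.
Z = 44 is ruthenium, so the species is ¹⁰¹₄₄Ru.

Ru-101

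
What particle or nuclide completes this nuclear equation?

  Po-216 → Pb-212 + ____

Conserve mass number: 216 = 212 + A, so A = 4.
Conserve atomic number: 84 = 82 + Z, so Z = 2.
A = 4 and Z = 2 is He-4 — an alpha particle.

alpha particle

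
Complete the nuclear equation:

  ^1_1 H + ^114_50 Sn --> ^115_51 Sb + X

gamma ray

Conserve mass number: 1 + 114 = 115 + A, so A = 0.
Conserve atomic number: 1 + 50 = 51 + Z, so Z = 0.
A = 0 and Z = 0 is ^0_0 γ — a gamma ray.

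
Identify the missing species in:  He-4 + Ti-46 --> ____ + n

Conserve mass number: 4 + 46 = A + 1, so A = 49.
Conserve atomic number: 2 + 22 = Z + 0, so Z = 24.
Z = 24 is chromium, so the species is Cr-49.

Cr-49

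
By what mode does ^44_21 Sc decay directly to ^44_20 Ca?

beta-plus decay or electron capture

ΔA = 44 − 44 = 0; ΔZ = 20 − 21 = -1.
A is unchanged and Z drops by 1 — a proton has become a neutron (β⁺ emission or electron capture).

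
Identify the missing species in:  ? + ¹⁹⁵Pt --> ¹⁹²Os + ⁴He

Conserve mass number: A + 195 = 192 + 4, so A = 1.
Conserve atomic number: Z + 78 = 76 + 2, so Z = 0.
A = 1 and Z = 0 is ¹n — a neutron.

neutron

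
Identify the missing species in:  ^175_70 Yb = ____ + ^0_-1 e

Conserve mass number: 175 = A + 0, so A = 175.
Conserve atomic number: 70 = Z − 1, so Z = 71.
Z = 71 is lutetium, so the species is ^175_71 Lu.

Lu-175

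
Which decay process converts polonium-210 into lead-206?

ΔA = 206 − 210 = -4; ΔZ = 82 − 84 = -2.
A drops by 4 and Z drops by 2 — the signature of alpha emission.

alpha decay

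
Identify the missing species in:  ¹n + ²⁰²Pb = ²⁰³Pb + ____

gamma ray

Conserve mass number: 1 + 202 = 203 + A, so A = 0.
Conserve atomic number: 0 + 82 = 82 + Z, so Z = 0.
A = 0 and Z = 0 is γ — a gamma ray.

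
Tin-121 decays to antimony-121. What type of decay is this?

ΔA = 121 − 121 = 0; ΔZ = 51 − 50 = +1.
A is unchanged and Z rises by 1 — a neutron has become a proton (β⁻ decay).

beta-minus decay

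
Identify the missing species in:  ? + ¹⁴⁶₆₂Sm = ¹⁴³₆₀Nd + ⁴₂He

neutron

Conserve mass number: A + 146 = 143 + 4, so A = 1.
Conserve atomic number: Z + 62 = 60 + 2, so Z = 0.
A = 1 and Z = 0 is ¹₀n — a neutron.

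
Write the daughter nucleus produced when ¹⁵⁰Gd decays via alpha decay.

Alpha decay: mass number changes by -4, atomic number by -2.
A: 150 − 4 = 146; Z: 64 − 2 = 62.
Z = 62 is samarium, so the daughter is ¹⁴⁶Sm.

Sm-146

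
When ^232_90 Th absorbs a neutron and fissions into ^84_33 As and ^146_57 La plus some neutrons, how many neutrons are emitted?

3

Conserve mass number: 233 = 84 + 146 + k, so k = 233 − 230 = 3.
Check atomic number: 90 = 33 + 57 + 0 = 90. ✓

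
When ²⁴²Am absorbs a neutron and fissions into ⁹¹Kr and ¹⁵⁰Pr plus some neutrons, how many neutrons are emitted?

Conserve mass number: 243 = 91 + 150 + k, so k = 243 − 241 = 2.
Check atomic number: 95 = 36 + 59 + 0 = 95. ✓

2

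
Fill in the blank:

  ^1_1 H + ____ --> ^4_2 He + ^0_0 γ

Conserve mass number: 1 + A = 4 + 0, so A = 3.
Conserve atomic number: 1 + Z = 2 + 0, so Z = 1.
A = 3 and Z = 1 is ^3_1 H — a triton.

triton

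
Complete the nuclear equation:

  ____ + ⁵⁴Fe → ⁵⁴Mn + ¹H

Conserve mass number: A + 54 = 54 + 1, so A = 1.
Conserve atomic number: Z + 26 = 25 + 1, so Z = 0.
A = 1 and Z = 0 is ¹n — a neutron.

neutron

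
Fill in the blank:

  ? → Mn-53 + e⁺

Fe-53

Conserve mass number: A = 53 + 0, so A = 53.
Conserve atomic number: Z = 25 + 1, so Z = 26.
Z = 26 is iron, so the species is Fe-53.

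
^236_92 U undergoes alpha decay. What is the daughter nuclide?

Th-232

Alpha decay: mass number changes by -4, atomic number by -2.
A: 236 − 4 = 232; Z: 92 − 2 = 90.
Z = 90 is thorium, so the daughter is ^232_90 Th.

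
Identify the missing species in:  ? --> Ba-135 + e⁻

Cs-135

Conserve mass number: A = 135 + 0, so A = 135.
Conserve atomic number: Z = 56 − 1, so Z = 55.
Z = 55 is caesium, so the species is Cs-135.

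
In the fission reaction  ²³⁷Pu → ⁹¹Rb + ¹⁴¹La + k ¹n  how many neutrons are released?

5

Conserve mass number: 237 = 91 + 141 + k, so k = 237 − 232 = 5.
Check atomic number: 94 = 37 + 57 + 0 = 94. ✓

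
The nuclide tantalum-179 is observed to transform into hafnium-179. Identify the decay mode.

ΔA = 179 − 179 = 0; ΔZ = 72 − 73 = -1.
A is unchanged and Z drops by 1 — a proton has become a neutron (β⁺ emission or electron capture).

beta-plus decay or electron capture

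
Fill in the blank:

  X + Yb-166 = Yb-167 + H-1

deuteron

Conserve mass number: A + 166 = 167 + 1, so A = 2.
Conserve atomic number: Z + 70 = 70 + 1, so Z = 1.
A = 2 and Z = 1 is H-2 — a deuteron.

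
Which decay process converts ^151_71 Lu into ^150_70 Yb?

ΔA = 150 − 151 = -1; ΔZ = 70 − 71 = -1.
A drops by 1 and Z drops by 1 — a proton was emitted.

proton emission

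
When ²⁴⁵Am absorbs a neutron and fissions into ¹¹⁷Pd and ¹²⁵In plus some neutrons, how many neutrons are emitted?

Conserve mass number: 246 = 117 + 125 + k, so k = 246 − 242 = 4.
Check atomic number: 95 = 46 + 49 + 0 = 95. ✓

4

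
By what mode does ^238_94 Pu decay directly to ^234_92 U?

ΔA = 234 − 238 = -4; ΔZ = 92 − 94 = -2.
A drops by 4 and Z drops by 2 — the signature of alpha emission.

alpha decay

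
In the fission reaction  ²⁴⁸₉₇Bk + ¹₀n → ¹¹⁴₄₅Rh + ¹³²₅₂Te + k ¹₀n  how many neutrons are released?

3

Conserve mass number: 249 = 114 + 132 + k, so k = 249 − 246 = 3.
Check atomic number: 97 = 45 + 52 + 0 = 97. ✓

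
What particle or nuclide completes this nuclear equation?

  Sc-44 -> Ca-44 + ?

Conserve mass number: 44 = 44 + A, so A = 0.
Conserve atomic number: 21 = 20 + Z, so Z = 1.
A = 0 and Z = 1 is e⁺ — a positron.

positron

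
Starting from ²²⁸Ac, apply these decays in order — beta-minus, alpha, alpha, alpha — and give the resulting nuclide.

Po-216

Start: (A, Z) = (228, 89).
After β⁻: (228, 90).
After α: (224, 88).
After α: (220, 86).
After α: (216, 84).
Z = 84 is polonium.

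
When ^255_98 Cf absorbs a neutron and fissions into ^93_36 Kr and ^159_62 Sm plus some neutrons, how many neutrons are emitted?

4

Conserve mass number: 256 = 93 + 159 + k, so k = 256 − 252 = 4.
Check atomic number: 98 = 36 + 62 + 0 = 98. ✓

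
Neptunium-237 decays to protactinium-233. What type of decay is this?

alpha decay

ΔA = 233 − 237 = -4; ΔZ = 91 − 93 = -2.
A drops by 4 and Z drops by 2 — the signature of alpha emission.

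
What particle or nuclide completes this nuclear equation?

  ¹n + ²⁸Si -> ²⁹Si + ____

gamma ray

Conserve mass number: 1 + 28 = 29 + A, so A = 0.
Conserve atomic number: 0 + 14 = 14 + Z, so Z = 0.
A = 0 and Z = 0 is γ — a gamma ray.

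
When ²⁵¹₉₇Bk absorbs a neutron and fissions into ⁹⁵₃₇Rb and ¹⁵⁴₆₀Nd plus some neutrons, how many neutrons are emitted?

Conserve mass number: 252 = 95 + 154 + k, so k = 252 − 249 = 3.
Check atomic number: 97 = 37 + 60 + 0 = 97. ✓

3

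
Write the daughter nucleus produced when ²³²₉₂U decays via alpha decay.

Th-228

Alpha decay: mass number changes by -4, atomic number by -2.
A: 232 − 4 = 228; Z: 92 − 2 = 90.
Z = 90 is thorium, so the daughter is ²²⁸₉₀Th.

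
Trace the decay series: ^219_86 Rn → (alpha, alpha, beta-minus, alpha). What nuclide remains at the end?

Tl-207

Start: (A, Z) = (219, 86).
After α: (215, 84).
After α: (211, 82).
After β⁻: (211, 83).
After α: (207, 81).
Z = 81 is thallium.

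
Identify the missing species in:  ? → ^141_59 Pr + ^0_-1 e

Ce-141

Conserve mass number: A = 141 + 0, so A = 141.
Conserve atomic number: Z = 59 − 1, so Z = 58.
Z = 58 is cerium, so the species is ^141_58 Ce.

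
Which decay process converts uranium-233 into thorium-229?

ΔA = 229 − 233 = -4; ΔZ = 90 − 92 = -2.
A drops by 4 and Z drops by 2 — the signature of alpha emission.

alpha decay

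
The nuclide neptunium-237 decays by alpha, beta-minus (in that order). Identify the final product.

U-233

Start: (A, Z) = (237, 93).
After α: (233, 91).
After β⁻: (233, 92).
Z = 92 is uranium.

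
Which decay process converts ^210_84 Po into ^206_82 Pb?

ΔA = 206 − 210 = -4; ΔZ = 82 − 84 = -2.
A drops by 4 and Z drops by 2 — the signature of alpha emission.

alpha decay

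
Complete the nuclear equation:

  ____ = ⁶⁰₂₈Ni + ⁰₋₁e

Conserve mass number: A = 60 + 0, so A = 60.
Conserve atomic number: Z = 28 − 1, so Z = 27.
Z = 27 is cobalt, so the species is ⁶⁰₂₇Co.

Co-60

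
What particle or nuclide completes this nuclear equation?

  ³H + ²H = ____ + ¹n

Conserve mass number: 3 + 2 = A + 1, so A = 4.
Conserve atomic number: 1 + 1 = Z + 0, so Z = 2.
A = 4 and Z = 2 is ⁴He — an alpha particle.

He-4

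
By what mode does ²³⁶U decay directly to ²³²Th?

ΔA = 232 − 236 = -4; ΔZ = 90 − 92 = -2.
A drops by 4 and Z drops by 2 — the signature of alpha emission.

alpha decay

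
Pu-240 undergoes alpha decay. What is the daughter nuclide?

Alpha decay: mass number changes by -4, atomic number by -2.
A: 240 − 4 = 236; Z: 94 − 2 = 92.
Z = 92 is uranium, so the daughter is U-236.

U-236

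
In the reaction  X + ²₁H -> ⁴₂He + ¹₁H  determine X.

He-3

Conserve mass number: A + 2 = 4 + 1, so A = 3.
Conserve atomic number: Z + 1 = 2 + 1, so Z = 2.
Z = 2 is helium, so the species is ³₂He.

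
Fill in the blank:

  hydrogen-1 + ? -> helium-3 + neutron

triton

Conserve mass number: 1 + A = 3 + 1, so A = 3.
Conserve atomic number: 1 + Z = 2 + 0, so Z = 1.
A = 3 and Z = 1 is hydrogen-3 — a triton.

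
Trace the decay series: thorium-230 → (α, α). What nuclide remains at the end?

Rn-222

Start: (A, Z) = (230, 90).
After α: (226, 88).
After α: (222, 86).
Z = 86 is radon.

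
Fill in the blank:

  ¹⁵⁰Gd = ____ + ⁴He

Conserve mass number: 150 = A + 4, so A = 146.
Conserve atomic number: 64 = Z + 2, so Z = 62.
Z = 62 is samarium, so the species is ¹⁴⁶Sm.

Sm-146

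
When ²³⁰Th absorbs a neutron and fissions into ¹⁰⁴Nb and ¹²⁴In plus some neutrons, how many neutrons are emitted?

3

Conserve mass number: 231 = 104 + 124 + k, so k = 231 − 228 = 3.
Check atomic number: 90 = 41 + 49 + 0 = 90. ✓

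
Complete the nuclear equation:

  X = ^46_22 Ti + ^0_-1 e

Conserve mass number: A = 46 + 0, so A = 46.
Conserve atomic number: Z = 22 − 1, so Z = 21.
Z = 21 is scandium, so the species is ^46_21 Sc.

Sc-46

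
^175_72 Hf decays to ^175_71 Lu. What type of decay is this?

beta-plus decay or electron capture

ΔA = 175 − 175 = 0; ΔZ = 71 − 72 = -1.
A is unchanged and Z drops by 1 — a proton has become a neutron (β⁺ emission or electron capture).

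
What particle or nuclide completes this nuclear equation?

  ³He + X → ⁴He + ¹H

deuteron

Conserve mass number: 3 + A = 4 + 1, so A = 2.
Conserve atomic number: 2 + Z = 2 + 1, so Z = 1.
A = 2 and Z = 1 is ²H — a deuteron.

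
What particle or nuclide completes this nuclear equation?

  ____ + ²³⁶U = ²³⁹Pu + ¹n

Conserve mass number: A + 236 = 239 + 1, so A = 4.
Conserve atomic number: Z + 92 = 94 + 0, so Z = 2.
A = 4 and Z = 2 is ⁴He — an alpha particle.

alpha particle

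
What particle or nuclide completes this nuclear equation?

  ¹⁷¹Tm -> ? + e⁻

Yb-171

Conserve mass number: 171 = A + 0, so A = 171.
Conserve atomic number: 69 = Z − 1, so Z = 70.
Z = 70 is ytterbium, so the species is ¹⁷¹Yb.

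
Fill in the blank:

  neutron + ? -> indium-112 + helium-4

Conserve mass number: 1 + A = 112 + 4, so A = 115.
Conserve atomic number: 0 + Z = 49 + 2, so Z = 51.
Z = 51 is antimony, so the species is antimony-115.

Sb-115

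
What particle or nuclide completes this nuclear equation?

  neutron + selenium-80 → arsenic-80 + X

proton

Conserve mass number: 1 + 80 = 80 + A, so A = 1.
Conserve atomic number: 0 + 34 = 33 + Z, so Z = 1.
A = 1 and Z = 1 is hydrogen-1 — a proton.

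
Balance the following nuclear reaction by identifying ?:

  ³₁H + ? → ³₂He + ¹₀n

Conserve mass number: 3 + A = 3 + 1, so A = 1.
Conserve atomic number: 1 + Z = 2 + 0, so Z = 1.
A = 1 and Z = 1 is ¹₁H — a proton.

proton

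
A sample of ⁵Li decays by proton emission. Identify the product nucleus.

Proton emission: mass number changes by -1, atomic number by -1.
A: 5 − 1 = 4; Z: 3 − 1 = 2.
Z = 2 is helium, so the daughter is ⁴He.

He-4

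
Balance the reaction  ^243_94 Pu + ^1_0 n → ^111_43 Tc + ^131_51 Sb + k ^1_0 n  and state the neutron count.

2

Conserve mass number: 244 = 111 + 131 + k, so k = 244 − 242 = 2.
Check atomic number: 94 = 43 + 51 + 0 = 94. ✓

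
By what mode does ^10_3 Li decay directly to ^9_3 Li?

neutron emission

ΔA = 9 − 10 = -1; ΔZ = 3 − 3 = +0.
A drops by 1 with Z unchanged — a neutron was emitted.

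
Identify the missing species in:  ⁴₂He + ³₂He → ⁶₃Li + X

Conserve mass number: 4 + 3 = 6 + A, so A = 1.
Conserve atomic number: 2 + 2 = 3 + Z, so Z = 1.
A = 1 and Z = 1 is ¹₁H — a proton.

proton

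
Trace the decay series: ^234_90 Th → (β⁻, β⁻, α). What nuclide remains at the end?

Start: (A, Z) = (234, 90).
After β⁻: (234, 91).
After β⁻: (234, 92).
After α: (230, 90).
Z = 90 is thorium.

Th-230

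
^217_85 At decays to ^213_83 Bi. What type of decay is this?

ΔA = 213 − 217 = -4; ΔZ = 83 − 85 = -2.
A drops by 4 and Z drops by 2 — the signature of alpha emission.

alpha decay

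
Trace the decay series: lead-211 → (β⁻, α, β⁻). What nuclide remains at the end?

Pb-207

Start: (A, Z) = (211, 82).
After β⁻: (211, 83).
After α: (207, 81).
After β⁻: (207, 82).
Z = 82 is lead.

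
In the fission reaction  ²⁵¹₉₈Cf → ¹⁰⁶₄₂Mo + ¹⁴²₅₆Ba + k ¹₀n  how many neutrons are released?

3

Conserve mass number: 251 = 106 + 142 + k, so k = 251 − 248 = 3.
Check atomic number: 98 = 42 + 56 + 0 = 98. ✓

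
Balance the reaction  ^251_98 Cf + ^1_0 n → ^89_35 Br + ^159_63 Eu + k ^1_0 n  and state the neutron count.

Conserve mass number: 252 = 89 + 159 + k, so k = 252 − 248 = 4.
Check atomic number: 98 = 35 + 63 + 0 = 98. ✓

4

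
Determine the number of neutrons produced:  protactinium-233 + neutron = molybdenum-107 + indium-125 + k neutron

Conserve mass number: 234 = 107 + 125 + k, so k = 234 − 232 = 2.
Check atomic number: 91 = 42 + 49 + 0 = 91. ✓

2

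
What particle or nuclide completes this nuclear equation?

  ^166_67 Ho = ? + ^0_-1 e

Conserve mass number: 166 = A + 0, so A = 166.
Conserve atomic number: 67 = Z − 1, so Z = 68.
Z = 68 is erbium, so the species is ^166_68 Er.

Er-166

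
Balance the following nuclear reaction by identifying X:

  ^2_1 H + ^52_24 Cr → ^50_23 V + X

alpha particle

Conserve mass number: 2 + 52 = 50 + A, so A = 4.
Conserve atomic number: 1 + 24 = 23 + Z, so Z = 2.
A = 4 and Z = 2 is ^4_2 He — an alpha particle.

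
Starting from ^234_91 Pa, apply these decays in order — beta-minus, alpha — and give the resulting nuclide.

Start: (A, Z) = (234, 91).
After β⁻: (234, 92).
After α: (230, 90).
Z = 90 is thorium.

Th-230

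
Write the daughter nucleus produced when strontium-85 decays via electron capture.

Rb-85

Electron capture: mass number changes by +0, atomic number by -1.
A: 85 = 85; Z: 38 − 1 = 37.
Z = 37 is rubidium, so the daughter is rubidium-85.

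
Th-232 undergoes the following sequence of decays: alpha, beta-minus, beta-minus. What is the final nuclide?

Start: (A, Z) = (232, 90).
After α: (228, 88).
After β⁻: (228, 89).
After β⁻: (228, 90).
Z = 90 is thorium.

Th-228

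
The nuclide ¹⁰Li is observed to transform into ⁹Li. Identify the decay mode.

neutron emission

ΔA = 9 − 10 = -1; ΔZ = 3 − 3 = +0.
A drops by 1 with Z unchanged — a neutron was emitted.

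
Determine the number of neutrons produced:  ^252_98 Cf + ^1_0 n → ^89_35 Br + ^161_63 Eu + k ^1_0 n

3

Conserve mass number: 253 = 89 + 161 + k, so k = 253 − 250 = 3.
Check atomic number: 98 = 35 + 63 + 0 = 98. ✓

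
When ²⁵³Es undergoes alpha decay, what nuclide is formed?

Bk-249

Alpha decay: mass number changes by -4, atomic number by -2.
A: 253 − 4 = 249; Z: 99 − 2 = 97.
Z = 97 is berkelium, so the daughter is ²⁴⁹Bk.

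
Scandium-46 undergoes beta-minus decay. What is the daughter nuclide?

Beta-minus decay: mass number changes by +0, atomic number by +1.
A: 46 = 46; Z: 21 + 1 = 22.
Z = 22 is titanium, so the daughter is titanium-46.

Ti-46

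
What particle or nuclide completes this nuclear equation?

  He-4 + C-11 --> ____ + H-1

N-14

Conserve mass number: 4 + 11 = A + 1, so A = 14.
Conserve atomic number: 2 + 6 = Z + 1, so Z = 7.
Z = 7 is nitrogen, so the species is N-14.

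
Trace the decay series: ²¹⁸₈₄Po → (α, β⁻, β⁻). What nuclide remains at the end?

Po-214

Start: (A, Z) = (218, 84).
After α: (214, 82).
After β⁻: (214, 83).
After β⁻: (214, 84).
Z = 84 is polonium.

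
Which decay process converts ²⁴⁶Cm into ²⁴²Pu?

alpha decay

ΔA = 242 − 246 = -4; ΔZ = 94 − 96 = -2.
A drops by 4 and Z drops by 2 — the signature of alpha emission.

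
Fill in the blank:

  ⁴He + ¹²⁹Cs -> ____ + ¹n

La-132

Conserve mass number: 4 + 129 = A + 1, so A = 132.
Conserve atomic number: 2 + 55 = Z + 0, so Z = 57.
Z = 57 is lanthanum, so the species is ¹³²La.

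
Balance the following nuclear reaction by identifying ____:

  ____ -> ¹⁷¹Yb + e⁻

Conserve mass number: A = 171 + 0, so A = 171.
Conserve atomic number: Z = 70 − 1, so Z = 69.
Z = 69 is thulium, so the species is ¹⁷¹Tm.

Tm-171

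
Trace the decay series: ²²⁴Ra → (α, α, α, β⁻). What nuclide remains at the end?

Start: (A, Z) = (224, 88).
After α: (220, 86).
After α: (216, 84).
After α: (212, 82).
After β⁻: (212, 83).
Z = 83 is bismuth.

Bi-212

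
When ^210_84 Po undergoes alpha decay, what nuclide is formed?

Alpha decay: mass number changes by -4, atomic number by -2.
A: 210 − 4 = 206; Z: 84 − 2 = 82.
Z = 82 is lead, so the daughter is ^206_82 Pb.

Pb-206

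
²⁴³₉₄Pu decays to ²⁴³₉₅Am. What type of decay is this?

ΔA = 243 − 243 = 0; ΔZ = 95 − 94 = +1.
A is unchanged and Z rises by 1 — a neutron has become a proton (β⁻ decay).

beta-minus decay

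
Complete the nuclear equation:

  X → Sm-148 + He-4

Gd-152

Conserve mass number: A = 148 + 4, so A = 152.
Conserve atomic number: Z = 62 + 2, so Z = 64.
Z = 64 is gadolinium, so the species is Gd-152.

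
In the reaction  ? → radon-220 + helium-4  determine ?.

Conserve mass number: A = 220 + 4, so A = 224.
Conserve atomic number: Z = 86 + 2, so Z = 88.
Z = 88 is radium, so the species is radium-224.

Ra-224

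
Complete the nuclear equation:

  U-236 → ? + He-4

Th-232

Conserve mass number: 236 = A + 4, so A = 232.
Conserve atomic number: 92 = Z + 2, so Z = 90.
Z = 90 is thorium, so the species is Th-232.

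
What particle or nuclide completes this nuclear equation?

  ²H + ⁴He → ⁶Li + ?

gamma ray

Conserve mass number: 2 + 4 = 6 + A, so A = 0.
Conserve atomic number: 1 + 2 = 3 + Z, so Z = 0.
A = 0 and Z = 0 is γ — a gamma ray.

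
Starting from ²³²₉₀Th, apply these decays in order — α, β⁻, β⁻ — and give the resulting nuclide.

Th-228

Start: (A, Z) = (232, 90).
After α: (228, 88).
After β⁻: (228, 89).
After β⁻: (228, 90).
Z = 90 is thorium.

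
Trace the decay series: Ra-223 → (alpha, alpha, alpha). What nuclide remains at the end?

Pb-211

Start: (A, Z) = (223, 88).
After α: (219, 86).
After α: (215, 84).
After α: (211, 82).
Z = 82 is lead.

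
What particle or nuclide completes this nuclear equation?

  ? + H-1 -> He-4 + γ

Conserve mass number: A + 1 = 4 + 0, so A = 3.
Conserve atomic number: Z + 1 = 2 + 0, so Z = 1.
A = 3 and Z = 1 is H-3 — a triton.

triton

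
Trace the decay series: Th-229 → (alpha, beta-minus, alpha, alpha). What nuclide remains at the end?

Start: (A, Z) = (229, 90).
After α: (225, 88).
After β⁻: (225, 89).
After α: (221, 87).
After α: (217, 85).
Z = 85 is astatine.

At-217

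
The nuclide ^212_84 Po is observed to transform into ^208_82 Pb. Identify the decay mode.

ΔA = 208 − 212 = -4; ΔZ = 82 − 84 = -2.
A drops by 4 and Z drops by 2 — the signature of alpha emission.

alpha decay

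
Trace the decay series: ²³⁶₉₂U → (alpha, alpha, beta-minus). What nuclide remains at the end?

Start: (A, Z) = (236, 92).
After α: (232, 90).
After α: (228, 88).
After β⁻: (228, 89).
Z = 89 is actinium.

Ac-228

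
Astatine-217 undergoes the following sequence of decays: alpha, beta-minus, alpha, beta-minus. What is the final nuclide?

Start: (A, Z) = (217, 85).
After α: (213, 83).
After β⁻: (213, 84).
After α: (209, 82).
After β⁻: (209, 83).
Z = 83 is bismuth.

Bi-209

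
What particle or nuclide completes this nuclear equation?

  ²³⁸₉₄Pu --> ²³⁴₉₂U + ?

alpha particle

Conserve mass number: 238 = 234 + A, so A = 4.
Conserve atomic number: 94 = 92 + Z, so Z = 2.
A = 4 and Z = 2 is ⁴₂He — an alpha particle.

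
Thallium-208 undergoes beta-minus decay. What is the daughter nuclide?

Pb-208

Beta-minus decay: mass number changes by +0, atomic number by +1.
A: 208 = 208; Z: 81 + 1 = 82.
Z = 82 is lead, so the daughter is lead-208.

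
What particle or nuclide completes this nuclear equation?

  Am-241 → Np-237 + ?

alpha particle

Conserve mass number: 241 = 237 + A, so A = 4.
Conserve atomic number: 95 = 93 + Z, so Z = 2.
A = 4 and Z = 2 is He-4 — an alpha particle.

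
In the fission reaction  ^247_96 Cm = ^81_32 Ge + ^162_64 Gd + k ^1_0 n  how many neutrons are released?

Conserve mass number: 247 = 81 + 162 + k, so k = 247 − 243 = 4.
Check atomic number: 96 = 32 + 64 + 0 = 96. ✓

4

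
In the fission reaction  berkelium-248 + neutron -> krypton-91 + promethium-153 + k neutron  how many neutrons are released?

Conserve mass number: 249 = 91 + 153 + k, so k = 249 − 244 = 5.
Check atomic number: 97 = 36 + 61 + 0 = 97. ✓

5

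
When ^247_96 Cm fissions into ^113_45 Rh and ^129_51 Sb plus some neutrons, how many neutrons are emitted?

5

Conserve mass number: 247 = 113 + 129 + k, so k = 247 − 242 = 5.
Check atomic number: 96 = 45 + 51 + 0 = 96. ✓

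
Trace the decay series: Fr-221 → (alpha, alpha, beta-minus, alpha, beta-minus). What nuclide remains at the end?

Start: (A, Z) = (221, 87).
After α: (217, 85).
After α: (213, 83).
After β⁻: (213, 84).
After α: (209, 82).
After β⁻: (209, 83).
Z = 83 is bismuth.

Bi-209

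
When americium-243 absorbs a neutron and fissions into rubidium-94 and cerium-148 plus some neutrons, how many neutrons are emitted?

Conserve mass number: 244 = 94 + 148 + k, so k = 244 − 242 = 2.
Check atomic number: 95 = 37 + 58 + 0 = 95. ✓

2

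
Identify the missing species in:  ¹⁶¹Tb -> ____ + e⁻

Conserve mass number: 161 = A + 0, so A = 161.
Conserve atomic number: 65 = Z − 1, so Z = 66.
Z = 66 is dysprosium, so the species is ¹⁶¹Dy.

Dy-161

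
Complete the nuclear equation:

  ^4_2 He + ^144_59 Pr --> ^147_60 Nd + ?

Conserve mass number: 4 + 144 = 147 + A, so A = 1.
Conserve atomic number: 2 + 59 = 60 + Z, so Z = 1.
A = 1 and Z = 1 is ^1_1 H — a proton.

proton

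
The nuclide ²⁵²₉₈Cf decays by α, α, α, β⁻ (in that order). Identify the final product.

Start: (A, Z) = (252, 98).
After α: (248, 96).
After α: (244, 94).
After α: (240, 92).
After β⁻: (240, 93).
Z = 93 is neptunium.

Np-240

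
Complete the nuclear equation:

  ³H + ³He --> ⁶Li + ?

gamma ray

Conserve mass number: 3 + 3 = 6 + A, so A = 0.
Conserve atomic number: 1 + 2 = 3 + Z, so Z = 0.
A = 0 and Z = 0 is γ — a gamma ray.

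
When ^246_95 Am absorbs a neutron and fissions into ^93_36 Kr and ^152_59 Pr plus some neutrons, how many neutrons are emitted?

2

Conserve mass number: 247 = 93 + 152 + k, so k = 247 − 245 = 2.
Check atomic number: 95 = 36 + 59 + 0 = 95. ✓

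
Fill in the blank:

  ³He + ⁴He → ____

Conserve mass number: 3 + 4 = A, so A = 7.
Conserve atomic number: 2 + 2 = Z, so Z = 4.
Z = 4 is beryllium, so the species is ⁷Be.

Be-7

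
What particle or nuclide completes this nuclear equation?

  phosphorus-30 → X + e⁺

Si-30

Conserve mass number: 30 = A + 0, so A = 30.
Conserve atomic number: 15 = Z + 1, so Z = 14.
Z = 14 is silicon, so the species is silicon-30.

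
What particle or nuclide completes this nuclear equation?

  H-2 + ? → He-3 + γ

proton

Conserve mass number: 2 + A = 3 + 0, so A = 1.
Conserve atomic number: 1 + Z = 2 + 0, so Z = 1.
A = 1 and Z = 1 is H-1 — a proton.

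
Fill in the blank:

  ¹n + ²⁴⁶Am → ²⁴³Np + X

Conserve mass number: 1 + 246 = 243 + A, so A = 4.
Conserve atomic number: 0 + 95 = 93 + Z, so Z = 2.
A = 4 and Z = 2 is ⁴He — an alpha particle.

alpha particle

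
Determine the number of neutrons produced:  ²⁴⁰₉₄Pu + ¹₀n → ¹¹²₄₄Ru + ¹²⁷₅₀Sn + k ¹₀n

Conserve mass number: 241 = 112 + 127 + k, so k = 241 − 239 = 2.
Check atomic number: 94 = 44 + 50 + 0 = 94. ✓

2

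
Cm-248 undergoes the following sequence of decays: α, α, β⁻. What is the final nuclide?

Np-240

Start: (A, Z) = (248, 96).
After α: (244, 94).
After α: (240, 92).
After β⁻: (240, 93).
Z = 93 is neptunium.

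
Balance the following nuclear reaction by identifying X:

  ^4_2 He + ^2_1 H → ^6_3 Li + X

Conserve mass number: 4 + 2 = 6 + A, so A = 0.
Conserve atomic number: 2 + 1 = 3 + Z, so Z = 0.
A = 0 and Z = 0 is ^0_0 γ — a gamma ray.

gamma ray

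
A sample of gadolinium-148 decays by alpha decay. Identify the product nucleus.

Sm-144

Alpha decay: mass number changes by -4, atomic number by -2.
A: 148 − 4 = 144; Z: 64 − 2 = 62.
Z = 62 is samarium, so the daughter is samarium-144.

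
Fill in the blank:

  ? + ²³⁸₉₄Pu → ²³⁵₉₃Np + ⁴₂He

proton

Conserve mass number: A + 238 = 235 + 4, so A = 1.
Conserve atomic number: Z + 94 = 93 + 2, so Z = 1.
A = 1 and Z = 1 is ¹₁H — a proton.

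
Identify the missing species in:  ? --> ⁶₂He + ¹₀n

Conserve mass number: A = 6 + 1, so A = 7.
Conserve atomic number: Z = 2 + 0, so Z = 2.
Z = 2 is helium, so the species is ⁷₂He.

He-7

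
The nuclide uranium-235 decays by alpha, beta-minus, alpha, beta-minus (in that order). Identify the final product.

Th-227

Start: (A, Z) = (235, 92).
After α: (231, 90).
After β⁻: (231, 91).
After α: (227, 89).
After β⁻: (227, 90).
Z = 90 is thorium.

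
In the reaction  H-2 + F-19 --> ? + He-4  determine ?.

O-17

Conserve mass number: 2 + 19 = A + 4, so A = 17.
Conserve atomic number: 1 + 9 = Z + 2, so Z = 8.
Z = 8 is oxygen, so the species is O-17.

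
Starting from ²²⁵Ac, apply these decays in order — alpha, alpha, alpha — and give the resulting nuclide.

Bi-213

Start: (A, Z) = (225, 89).
After α: (221, 87).
After α: (217, 85).
After α: (213, 83).
Z = 83 is bismuth.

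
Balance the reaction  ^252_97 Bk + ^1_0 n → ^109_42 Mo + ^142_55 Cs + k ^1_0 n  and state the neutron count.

2

Conserve mass number: 253 = 109 + 142 + k, so k = 253 − 251 = 2.
Check atomic number: 97 = 42 + 55 + 0 = 97. ✓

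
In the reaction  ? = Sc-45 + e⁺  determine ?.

Ti-45

Conserve mass number: A = 45 + 0, so A = 45.
Conserve atomic number: Z = 21 + 1, so Z = 22.
Z = 22 is titanium, so the species is Ti-45.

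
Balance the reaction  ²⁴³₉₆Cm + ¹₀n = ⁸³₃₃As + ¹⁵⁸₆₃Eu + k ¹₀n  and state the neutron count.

3

Conserve mass number: 244 = 83 + 158 + k, so k = 244 − 241 = 3.
Check atomic number: 96 = 33 + 63 + 0 = 96. ✓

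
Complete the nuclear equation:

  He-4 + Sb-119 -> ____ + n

I-122

Conserve mass number: 4 + 119 = A + 1, so A = 122.
Conserve atomic number: 2 + 51 = Z + 0, so Z = 53.
Z = 53 is iodine, so the species is I-122.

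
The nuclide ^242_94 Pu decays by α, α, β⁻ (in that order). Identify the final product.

Pa-234

Start: (A, Z) = (242, 94).
After α: (238, 92).
After α: (234, 90).
After β⁻: (234, 91).
Z = 91 is protactinium.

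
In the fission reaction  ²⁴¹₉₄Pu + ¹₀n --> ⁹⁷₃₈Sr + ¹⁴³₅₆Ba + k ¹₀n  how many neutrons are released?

Conserve mass number: 242 = 97 + 143 + k, so k = 242 − 240 = 2.
Check atomic number: 94 = 38 + 56 + 0 = 94. ✓

2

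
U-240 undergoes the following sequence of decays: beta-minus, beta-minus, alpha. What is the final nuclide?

U-236

Start: (A, Z) = (240, 92).
After β⁻: (240, 93).
After β⁻: (240, 94).
After α: (236, 92).
Z = 92 is uranium.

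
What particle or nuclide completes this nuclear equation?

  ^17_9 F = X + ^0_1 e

O-17

Conserve mass number: 17 = A + 0, so A = 17.
Conserve atomic number: 9 = Z + 1, so Z = 8.
Z = 8 is oxygen, so the species is ^17_8 O.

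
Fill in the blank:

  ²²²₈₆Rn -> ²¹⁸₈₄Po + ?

Conserve mass number: 222 = 218 + A, so A = 4.
Conserve atomic number: 86 = 84 + Z, so Z = 2.
A = 4 and Z = 2 is ⁴₂He — an alpha particle.

alpha particle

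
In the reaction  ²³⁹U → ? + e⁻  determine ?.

Np-239

Conserve mass number: 239 = A + 0, so A = 239.
Conserve atomic number: 92 = Z − 1, so Z = 93.
Z = 93 is neptunium, so the species is ²³⁹Np.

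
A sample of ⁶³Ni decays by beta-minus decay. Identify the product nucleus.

Beta-minus decay: mass number changes by +0, atomic number by +1.
A: 63 = 63; Z: 28 + 1 = 29.
Z = 29 is copper, so the daughter is ⁶³Cu.

Cu-63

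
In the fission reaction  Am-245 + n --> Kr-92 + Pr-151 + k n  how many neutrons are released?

3

Conserve mass number: 246 = 92 + 151 + k, so k = 246 − 243 = 3.
Check atomic number: 95 = 36 + 59 + 0 = 95. ✓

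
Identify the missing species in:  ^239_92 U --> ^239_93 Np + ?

Conserve mass number: 239 = 239 + A, so A = 0.
Conserve atomic number: 92 = 93 + Z, so Z = -1.
A = 0 and Z = -1 is ^0_-1 e — a beta-minus particle.

beta-minus particle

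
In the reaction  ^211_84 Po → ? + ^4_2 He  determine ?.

Pb-207

Conserve mass number: 211 = A + 4, so A = 207.
Conserve atomic number: 84 = Z + 2, so Z = 82.
Z = 82 is lead, so the species is ^207_82 Pb.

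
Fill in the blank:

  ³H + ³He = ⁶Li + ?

gamma ray

Conserve mass number: 3 + 3 = 6 + A, so A = 0.
Conserve atomic number: 1 + 2 = 3 + Z, so Z = 0.
A = 0 and Z = 0 is γ — a gamma ray.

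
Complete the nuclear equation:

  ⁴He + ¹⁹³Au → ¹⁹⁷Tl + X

Conserve mass number: 4 + 193 = 197 + A, so A = 0.
Conserve atomic number: 2 + 79 = 81 + Z, so Z = 0.
A = 0 and Z = 0 is γ — a gamma ray.

gamma ray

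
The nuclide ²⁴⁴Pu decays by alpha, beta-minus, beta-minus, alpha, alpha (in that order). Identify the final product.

Start: (A, Z) = (244, 94).
After α: (240, 92).
After β⁻: (240, 93).
After β⁻: (240, 94).
After α: (236, 92).
After α: (232, 90).
Z = 90 is thorium.

Th-232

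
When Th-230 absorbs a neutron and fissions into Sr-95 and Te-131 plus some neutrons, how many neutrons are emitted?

5

Conserve mass number: 231 = 95 + 131 + k, so k = 231 − 226 = 5.
Check atomic number: 90 = 38 + 52 + 0 = 90. ✓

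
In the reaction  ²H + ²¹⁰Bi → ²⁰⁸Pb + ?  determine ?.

Conserve mass number: 2 + 210 = 208 + A, so A = 4.
Conserve atomic number: 1 + 83 = 82 + Z, so Z = 2.
A = 4 and Z = 2 is ⁴He — an alpha particle.

alpha particle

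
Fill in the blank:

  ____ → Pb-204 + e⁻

Tl-204

Conserve mass number: A = 204 + 0, so A = 204.
Conserve atomic number: Z = 82 − 1, so Z = 81.
Z = 81 is thallium, so the species is Tl-204.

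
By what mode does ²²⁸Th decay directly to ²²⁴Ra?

alpha decay

ΔA = 224 − 228 = -4; ΔZ = 88 − 90 = -2.
A drops by 4 and Z drops by 2 — the signature of alpha emission.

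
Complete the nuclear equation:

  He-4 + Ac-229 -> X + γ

Pa-233

Conserve mass number: 4 + 229 = A + 0, so A = 233.
Conserve atomic number: 2 + 89 = Z + 0, so Z = 91.
Z = 91 is protactinium, so the species is Pa-233.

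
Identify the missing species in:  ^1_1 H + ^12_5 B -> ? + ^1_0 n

C-12

Conserve mass number: 1 + 12 = A + 1, so A = 12.
Conserve atomic number: 1 + 5 = Z + 0, so Z = 6.
Z = 6 is carbon, so the species is ^12_6 C.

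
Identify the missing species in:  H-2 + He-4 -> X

Li-6

Conserve mass number: 2 + 4 = A, so A = 6.
Conserve atomic number: 1 + 2 = Z, so Z = 3.
Z = 3 is lithium, so the species is Li-6.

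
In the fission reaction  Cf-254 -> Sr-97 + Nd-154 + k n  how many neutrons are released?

Conserve mass number: 254 = 97 + 154 + k, so k = 254 − 251 = 3.
Check atomic number: 98 = 38 + 60 + 0 = 98. ✓

3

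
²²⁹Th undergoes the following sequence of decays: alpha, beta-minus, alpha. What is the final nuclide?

Start: (A, Z) = (229, 90).
After α: (225, 88).
After β⁻: (225, 89).
After α: (221, 87).
Z = 87 is francium.

Fr-221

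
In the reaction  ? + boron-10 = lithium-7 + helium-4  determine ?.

Conserve mass number: A + 10 = 7 + 4, so A = 1.
Conserve atomic number: Z + 5 = 3 + 2, so Z = 0.
A = 1 and Z = 0 is neutron — a neutron.

neutron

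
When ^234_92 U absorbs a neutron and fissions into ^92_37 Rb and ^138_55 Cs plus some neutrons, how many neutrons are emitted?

5

Conserve mass number: 235 = 92 + 138 + k, so k = 235 − 230 = 5.
Check atomic number: 92 = 37 + 55 + 0 = 92. ✓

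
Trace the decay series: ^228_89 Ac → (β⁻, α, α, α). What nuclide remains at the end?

Start: (A, Z) = (228, 89).
After β⁻: (228, 90).
After α: (224, 88).
After α: (220, 86).
After α: (216, 84).
Z = 84 is polonium.

Po-216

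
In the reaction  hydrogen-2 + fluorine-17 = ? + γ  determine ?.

Conserve mass number: 2 + 17 = A + 0, so A = 19.
Conserve atomic number: 1 + 9 = Z + 0, so Z = 10.
Z = 10 is neon, so the species is neon-19.

Ne-19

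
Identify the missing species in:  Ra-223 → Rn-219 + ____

alpha particle

Conserve mass number: 223 = 219 + A, so A = 4.
Conserve atomic number: 88 = 86 + Z, so Z = 2.
A = 4 and Z = 2 is He-4 — an alpha particle.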